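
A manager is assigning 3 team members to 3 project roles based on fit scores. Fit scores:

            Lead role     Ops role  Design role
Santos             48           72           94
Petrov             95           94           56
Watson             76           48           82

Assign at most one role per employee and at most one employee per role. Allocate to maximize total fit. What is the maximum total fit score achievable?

Optimal: Santos→Design role (94 pts), Petrov→Ops role (94 pts), Watson→Lead role (76 pts) — total 94+94+76 = 264 pts.
Max-entry greedy (repeatedly take the single best remaining cell) gives 237 pts, worse by 27.
Swapping Santos↔Petrov (Santos→Ops role 72 pts, Petrov→Design role 56 pts) loses 60.

Maximum total: 264 pts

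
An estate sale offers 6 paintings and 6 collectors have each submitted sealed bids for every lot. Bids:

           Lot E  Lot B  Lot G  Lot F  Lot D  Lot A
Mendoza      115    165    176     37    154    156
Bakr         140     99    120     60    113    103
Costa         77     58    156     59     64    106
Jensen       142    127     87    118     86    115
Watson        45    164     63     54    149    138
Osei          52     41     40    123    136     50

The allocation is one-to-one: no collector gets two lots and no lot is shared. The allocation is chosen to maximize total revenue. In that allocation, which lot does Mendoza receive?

Optimal: Mendoza→Lot A ($156), Bakr→Lot E ($140), Costa→Lot G ($156), Jensen→Lot F ($118), Watson→Lot B ($164), Osei→Lot D ($136) — total 156+140+156+118+164+136 = $870.
Next-best assignment: Mendoza→Lot A, Bakr→Lot D, Costa→Lot G, Jensen→Lot E, Watson→Lot B, Osei→Lot F = $854.
Swapping Watson↔Costa (Watson→Lot G $63, Costa→Lot B $58) loses 199.
Every other assignment is strictly worse.
Mendoza's own top lot is Lot G ($176), but forcing Mendoza→Lot G and reassigning the rest optimally gives only $840 — worse by 30.

Mendoza receives Lot A.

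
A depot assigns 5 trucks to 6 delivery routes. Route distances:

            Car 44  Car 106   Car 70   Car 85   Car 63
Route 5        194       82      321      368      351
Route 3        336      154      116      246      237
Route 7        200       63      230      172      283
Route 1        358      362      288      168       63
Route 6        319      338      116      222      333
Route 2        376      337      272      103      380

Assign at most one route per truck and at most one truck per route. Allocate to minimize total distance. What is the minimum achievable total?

Minimum total: 539 km

This is a one-to-one assignment (minimum-cost bipartite matching).
Optimal: Car 44→Route 5 (194 km), Car 106→Route 7 (63 km), Car 70→Route 3 (116 km), Car 85→Route 2 (103 km), Car 63→Route 1 (63 km) — total 194+63+116+103+63 = 539 km.
Column-greedy (each route in turn goes to its cheapest remaining truck) gives 752 km, worse by 213.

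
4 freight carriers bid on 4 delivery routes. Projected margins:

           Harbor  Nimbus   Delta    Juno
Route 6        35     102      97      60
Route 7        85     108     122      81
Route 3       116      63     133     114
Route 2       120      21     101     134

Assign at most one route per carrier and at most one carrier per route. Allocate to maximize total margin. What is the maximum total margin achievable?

Max total: $474k

Optimal: Harbor→Route 3 ($116k), Nimbus→Route 6 ($102k), Delta→Route 7 ($122k), Juno→Route 2 ($134k) — total 116+102+122+134 = $474k.
Row-greedy (each carrier in turn takes its best remaining route) gives $421k, worse by 53.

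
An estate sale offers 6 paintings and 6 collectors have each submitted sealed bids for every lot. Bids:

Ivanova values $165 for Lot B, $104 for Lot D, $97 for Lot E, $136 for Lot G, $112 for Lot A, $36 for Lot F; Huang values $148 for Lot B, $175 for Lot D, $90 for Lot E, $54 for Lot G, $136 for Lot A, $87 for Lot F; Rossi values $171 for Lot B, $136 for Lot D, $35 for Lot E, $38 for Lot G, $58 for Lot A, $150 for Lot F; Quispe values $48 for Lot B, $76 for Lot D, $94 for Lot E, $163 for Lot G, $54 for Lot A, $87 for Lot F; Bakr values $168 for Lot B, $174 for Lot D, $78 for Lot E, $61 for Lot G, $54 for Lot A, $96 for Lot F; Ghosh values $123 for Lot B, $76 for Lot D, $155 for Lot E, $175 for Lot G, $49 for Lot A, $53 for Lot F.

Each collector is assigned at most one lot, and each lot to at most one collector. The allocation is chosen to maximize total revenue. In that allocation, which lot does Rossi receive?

Optimal: Ivanova→Lot B ($165), Huang→Lot A ($136), Rossi→Lot F ($150), Quispe→Lot G ($163), Bakr→Lot D ($174), Ghosh→Lot E ($155) — total 165+136+150+163+174+155 = $943.
Row-greedy (each collector in turn takes its best remaining lot) gives $780, worse by 163.
Next-best assignment: Ivanova→Lot A, Huang→Lot D, Rossi→Lot F, Quispe→Lot G, Bakr→Lot B, Ghosh→Lot E = $923.
Swapping Huang↔Bakr (Huang→Lot D $175, Bakr→Lot A $54) loses 81.
Rossi's own top lot is Lot B ($171), but forcing Rossi→Lot B and reassigning the rest optimally gives only $872 — worse by 71.

Rossi receives Lot F.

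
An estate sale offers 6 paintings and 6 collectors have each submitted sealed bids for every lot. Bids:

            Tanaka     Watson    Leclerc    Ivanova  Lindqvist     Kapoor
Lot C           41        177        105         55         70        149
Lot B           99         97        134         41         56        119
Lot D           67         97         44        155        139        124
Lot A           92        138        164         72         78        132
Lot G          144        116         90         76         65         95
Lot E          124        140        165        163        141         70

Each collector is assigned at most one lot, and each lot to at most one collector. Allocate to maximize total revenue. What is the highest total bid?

Optimal: Tanaka→Lot G ($144), Watson→Lot C ($177), Leclerc→Lot A ($164), Ivanova→Lot E ($163), Lindqvist→Lot D ($139), Kapoor→Lot B ($119) — total 144+177+164+163+139+119 = $906.
Max-entry greedy (repeatedly take the single best remaining cell) gives $829, worse by 77.
Next-best assignment: Tanaka→Lot G, Watson→Lot C, Leclerc→Lot A, Ivanova→Lot D, Lindqvist→Lot E, Kapoor→Lot B = $900.
Swapping Ivanova↔Kapoor (Ivanova→Lot B $41, Kapoor→Lot E $70) loses 171.
Every other assignment is strictly worse.

Maximum total: $906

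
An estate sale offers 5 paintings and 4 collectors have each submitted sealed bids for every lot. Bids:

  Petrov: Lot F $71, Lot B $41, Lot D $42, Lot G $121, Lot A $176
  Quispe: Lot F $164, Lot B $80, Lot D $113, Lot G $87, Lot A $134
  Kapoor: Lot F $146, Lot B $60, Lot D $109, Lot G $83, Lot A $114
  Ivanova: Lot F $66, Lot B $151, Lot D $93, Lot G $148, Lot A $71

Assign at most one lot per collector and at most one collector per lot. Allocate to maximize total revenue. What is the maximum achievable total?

Max total: $600

Treat this as an assignment problem: match each collector to one lot.
Optimal: Petrov→Lot A ($176), Quispe→Lot F ($164), Kapoor→Lot D ($109), Ivanova→Lot B ($151) — total 176+164+109+151 = $600.
Column-greedy (each lot in turn goes to its best remaining collector) gives $545, worse by 55.
Checked against all permutations: $600 is optimal.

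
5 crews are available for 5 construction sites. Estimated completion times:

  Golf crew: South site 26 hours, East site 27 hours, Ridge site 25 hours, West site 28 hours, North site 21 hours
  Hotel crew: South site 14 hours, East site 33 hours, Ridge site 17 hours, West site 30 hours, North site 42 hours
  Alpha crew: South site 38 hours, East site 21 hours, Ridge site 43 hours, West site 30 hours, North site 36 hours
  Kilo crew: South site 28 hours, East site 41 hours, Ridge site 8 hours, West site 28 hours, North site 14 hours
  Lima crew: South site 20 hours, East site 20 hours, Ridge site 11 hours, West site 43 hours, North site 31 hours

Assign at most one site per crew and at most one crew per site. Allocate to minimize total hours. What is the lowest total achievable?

Minimum total: 88 hours

Optimal: Golf crew→West site (28 hours), Hotel crew→South site (14 hours), Alpha crew→East site (21 hours), Kilo crew→North site (14 hours), Lima crew→Ridge site (11 hours) — total 28+14+21+14+11 = 88 hours.
Min-entry greedy (repeatedly take the single cheapest remaining cell) gives 93 hours, worse by 5.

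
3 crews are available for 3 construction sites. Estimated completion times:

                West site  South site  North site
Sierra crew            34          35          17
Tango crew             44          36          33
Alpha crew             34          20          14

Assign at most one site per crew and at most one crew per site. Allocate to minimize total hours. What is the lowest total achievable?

Optimal: Sierra crew→North site (17 hours), Tango crew→West site (44 hours), Alpha crew→South site (20 hours) — total 17+44+20 = 81 hours.
Row-greedy (each crew in turn takes its cheapest remaining site) gives 87 hours, worse by 6.
Swapping Sierra crew↔Alpha crew (Sierra crew→South site 35 hours, Alpha crew→North site 14 hours) adds 12.
Every other assignment is strictly worse.

Minimum total: 81 hours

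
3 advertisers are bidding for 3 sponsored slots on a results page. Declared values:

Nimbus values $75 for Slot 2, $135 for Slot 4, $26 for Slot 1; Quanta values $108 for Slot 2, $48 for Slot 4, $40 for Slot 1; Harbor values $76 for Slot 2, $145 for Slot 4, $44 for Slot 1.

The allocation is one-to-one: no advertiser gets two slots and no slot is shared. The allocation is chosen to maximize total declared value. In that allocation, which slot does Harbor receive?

Harbor receives Slot 1.

Treat this as an assignment problem: match each advertiser to one slot.
Optimal: Nimbus→Slot 4 ($135), Quanta→Slot 2 ($108), Harbor→Slot 1 ($44) — total 135+108+44 = $287.
Max-entry greedy (repeatedly take the single best remaining cell) gives $279, worse by 8.
No other one-to-one assignment exceeds $287.
Harbor's own top slot is Slot 4 ($145), but forcing Harbor→Slot 4 and reassigning the rest optimally gives only $279 — worse by 8.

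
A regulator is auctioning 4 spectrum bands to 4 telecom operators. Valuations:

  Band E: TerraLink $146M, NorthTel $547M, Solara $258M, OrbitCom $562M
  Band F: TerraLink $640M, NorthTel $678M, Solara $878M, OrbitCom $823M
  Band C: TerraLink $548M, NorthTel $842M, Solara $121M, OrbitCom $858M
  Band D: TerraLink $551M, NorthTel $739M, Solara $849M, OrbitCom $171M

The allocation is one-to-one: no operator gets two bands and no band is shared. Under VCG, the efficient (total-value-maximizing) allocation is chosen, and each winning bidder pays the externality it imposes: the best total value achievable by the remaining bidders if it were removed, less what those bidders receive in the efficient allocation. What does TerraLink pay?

Efficient allocation: TerraLink→Band F ($640M), NorthTel→Band E ($547M), Solara→Band D ($849M), OrbitCom→Band C ($858M); total welfare W = $2894M.
TerraLink receives Band F at value $640M, so the others get W − 640 = $2254M.
Without TerraLink: best allocation of the remaining 3 bidders over all 4 bands is NorthTel→Band C ($842M), Solara→Band D ($849M), OrbitCom→Band F ($823M), total $2514M.
VCG payment = (others' best without TerraLink) − (others' welfare with TerraLink) = 2514 − 2254 = $260M.

TerraLink pays $260M.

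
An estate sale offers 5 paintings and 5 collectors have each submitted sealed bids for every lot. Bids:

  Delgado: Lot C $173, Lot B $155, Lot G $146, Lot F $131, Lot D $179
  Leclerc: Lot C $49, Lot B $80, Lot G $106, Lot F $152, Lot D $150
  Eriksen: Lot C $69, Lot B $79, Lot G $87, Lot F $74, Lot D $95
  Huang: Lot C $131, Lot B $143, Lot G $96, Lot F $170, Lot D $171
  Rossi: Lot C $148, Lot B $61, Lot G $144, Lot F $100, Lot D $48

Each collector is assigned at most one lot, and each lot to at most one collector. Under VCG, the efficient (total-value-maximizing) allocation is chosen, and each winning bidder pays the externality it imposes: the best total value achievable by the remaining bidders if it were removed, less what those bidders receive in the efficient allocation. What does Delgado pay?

Efficient allocation: Delgado→Lot C ($173), Leclerc→Lot F ($152), Eriksen→Lot B ($79), Huang→Lot D ($171), Rossi→Lot G ($144); total welfare W = $719.
Delgado receives Lot C at value $173, so the others get W − 173 = $546.
Without Delgado: best allocation of the remaining 4 bidders over all 5 lots is Leclerc→Lot F ($152), Eriksen→Lot G ($87), Huang→Lot D ($171), Rossi→Lot C ($148), total $558.
VCG payment = (others' best without Delgado) − (others' welfare with Delgado) = 558 − 546 = $12.

Delgado pays $12.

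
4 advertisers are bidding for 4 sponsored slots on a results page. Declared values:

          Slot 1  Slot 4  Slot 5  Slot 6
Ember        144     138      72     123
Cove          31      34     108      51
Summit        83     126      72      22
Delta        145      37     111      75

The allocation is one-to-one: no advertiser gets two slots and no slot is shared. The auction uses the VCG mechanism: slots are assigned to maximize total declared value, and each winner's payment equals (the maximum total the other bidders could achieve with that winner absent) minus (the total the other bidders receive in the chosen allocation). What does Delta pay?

Efficient allocation: Ember→Slot 6 ($123), Cove→Slot 5 ($108), Summit→Slot 4 ($126), Delta→Slot 1 ($145); total welfare W = $502.
Delta receives Slot 1 at value $145, so the others get W − 145 = $357.
Without Delta: best allocation of the remaining 3 bidders over all 4 slots is Ember→Slot 1 ($144), Cove→Slot 5 ($108), Summit→Slot 4 ($126), total $378.
VCG payment = (others' best without Delta) − (others' welfare with Delta) = 378 − 357 = $21.

Delta pays $21.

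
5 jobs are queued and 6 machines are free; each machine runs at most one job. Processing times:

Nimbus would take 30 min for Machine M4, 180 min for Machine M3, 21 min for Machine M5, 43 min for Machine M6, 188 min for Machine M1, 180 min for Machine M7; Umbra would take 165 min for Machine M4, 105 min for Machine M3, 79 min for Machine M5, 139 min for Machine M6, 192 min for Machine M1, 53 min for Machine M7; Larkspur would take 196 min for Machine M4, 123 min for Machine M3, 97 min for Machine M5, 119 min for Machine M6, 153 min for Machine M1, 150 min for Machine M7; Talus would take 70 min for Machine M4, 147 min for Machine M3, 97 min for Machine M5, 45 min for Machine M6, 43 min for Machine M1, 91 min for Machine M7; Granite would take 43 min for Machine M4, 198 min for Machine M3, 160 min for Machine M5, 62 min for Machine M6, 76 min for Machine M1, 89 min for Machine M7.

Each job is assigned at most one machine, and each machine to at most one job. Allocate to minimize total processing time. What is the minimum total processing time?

Min total: 279 min

Optimal: Nimbus→Machine M5 (21 min), Umbra→Machine M7 (53 min), Larkspur→Machine M6 (119 min), Talus→Machine M1 (43 min), Granite→Machine M4 (43 min) — total 21+53+119+43+43 = 279 min.
Column-greedy (each machine in turn goes to its cheapest remaining job) gives 353 min, worse by 74.
Checked against all permutations: 279 min is optimal.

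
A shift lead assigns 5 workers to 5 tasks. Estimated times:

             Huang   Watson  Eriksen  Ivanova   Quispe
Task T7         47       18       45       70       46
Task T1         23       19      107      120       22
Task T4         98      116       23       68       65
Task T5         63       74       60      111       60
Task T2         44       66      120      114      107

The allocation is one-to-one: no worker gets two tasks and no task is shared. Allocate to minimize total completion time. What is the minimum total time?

Min total: 212 min

Treat this as an assignment problem: match each worker to one task.
Optimal: Huang→Task T2 (44 min), Watson→Task T7 (18 min), Eriksen→Task T5 (60 min), Ivanova→Task T4 (68 min), Quispe→Task T1 (22 min) — total 44+18+60+68+22 = 212 min.
Min-entry greedy (repeatedly take the single cheapest remaining cell) gives 218 min, worse by 6.
Next-best assignment: Huang→Task T2, Watson→Task T1, Eriksen→Task T4, Ivanova→Task T7, Quispe→Task T5 = 216 min.
No other one-to-one assignment undercuts 212 min.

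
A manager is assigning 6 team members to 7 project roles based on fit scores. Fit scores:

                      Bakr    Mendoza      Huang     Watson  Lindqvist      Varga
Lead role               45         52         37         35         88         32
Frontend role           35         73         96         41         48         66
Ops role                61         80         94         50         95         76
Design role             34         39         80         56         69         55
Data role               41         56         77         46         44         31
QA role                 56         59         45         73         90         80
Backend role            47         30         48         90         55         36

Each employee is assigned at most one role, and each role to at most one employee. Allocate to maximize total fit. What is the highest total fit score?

Maximum total: 475 pts

Optimal: Bakr→Data role (41 pts), Mendoza→Ops role (80 pts), Huang→Frontend role (96 pts), Watson→Backend role (90 pts), Lindqvist→Lead role (88 pts), Varga→QA role (80 pts) — total 41+80+96+90+88+80 = 475 pts.
Next-best assignment: Bakr→Ops role, Mendoza→Frontend role, Huang→Design role, Watson→Backend role, Lindqvist→Lead role, Varga→QA role = 472 pts.
Swapping Watson↔Huang (Watson→Frontend role 41 pts, Huang→Backend role 48 pts) loses 97.
Every other assignment is strictly worse.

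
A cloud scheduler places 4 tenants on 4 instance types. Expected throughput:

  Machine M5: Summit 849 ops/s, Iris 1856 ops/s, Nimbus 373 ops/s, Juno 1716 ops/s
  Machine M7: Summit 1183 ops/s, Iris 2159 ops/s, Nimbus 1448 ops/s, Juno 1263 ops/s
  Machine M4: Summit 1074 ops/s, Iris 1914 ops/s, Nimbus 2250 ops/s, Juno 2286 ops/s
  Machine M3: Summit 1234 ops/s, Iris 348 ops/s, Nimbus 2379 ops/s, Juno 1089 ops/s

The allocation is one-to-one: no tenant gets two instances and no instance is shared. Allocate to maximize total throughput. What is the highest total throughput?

Max total: 7704 ops/s

This is a one-to-one assignment (maximum-weight bipartite matching).
Optimal: Summit→Machine M7 (1183 ops/s), Iris→Machine M5 (1856 ops/s), Nimbus→Machine M3 (2379 ops/s), Juno→Machine M4 (2286 ops/s) — total 1183+1856+2379+2286 = 7704 ops/s.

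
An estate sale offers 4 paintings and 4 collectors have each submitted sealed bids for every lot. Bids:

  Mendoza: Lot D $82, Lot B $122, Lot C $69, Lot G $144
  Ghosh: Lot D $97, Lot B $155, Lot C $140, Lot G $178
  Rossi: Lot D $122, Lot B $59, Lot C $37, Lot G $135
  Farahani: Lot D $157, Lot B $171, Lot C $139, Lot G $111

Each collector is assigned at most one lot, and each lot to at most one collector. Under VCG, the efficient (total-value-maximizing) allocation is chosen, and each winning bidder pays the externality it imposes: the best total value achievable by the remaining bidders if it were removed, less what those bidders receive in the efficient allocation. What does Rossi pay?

Rossi pays $2.

Efficient allocation: Mendoza→Lot G ($144), Ghosh→Lot C ($140), Rossi→Lot D ($122), Farahani→Lot B ($171); total welfare W = $577.
Rossi receives Lot D at value $122, so the others get W − 122 = $455.
Without Rossi: best allocation of the remaining 3 bidders over all 4 lots is Mendoza→Lot B ($122), Ghosh→Lot G ($178), Farahani→Lot D ($157), total $457.
VCG payment = (others' best without Rossi) − (others' welfare with Rossi) = 457 − 455 = $2.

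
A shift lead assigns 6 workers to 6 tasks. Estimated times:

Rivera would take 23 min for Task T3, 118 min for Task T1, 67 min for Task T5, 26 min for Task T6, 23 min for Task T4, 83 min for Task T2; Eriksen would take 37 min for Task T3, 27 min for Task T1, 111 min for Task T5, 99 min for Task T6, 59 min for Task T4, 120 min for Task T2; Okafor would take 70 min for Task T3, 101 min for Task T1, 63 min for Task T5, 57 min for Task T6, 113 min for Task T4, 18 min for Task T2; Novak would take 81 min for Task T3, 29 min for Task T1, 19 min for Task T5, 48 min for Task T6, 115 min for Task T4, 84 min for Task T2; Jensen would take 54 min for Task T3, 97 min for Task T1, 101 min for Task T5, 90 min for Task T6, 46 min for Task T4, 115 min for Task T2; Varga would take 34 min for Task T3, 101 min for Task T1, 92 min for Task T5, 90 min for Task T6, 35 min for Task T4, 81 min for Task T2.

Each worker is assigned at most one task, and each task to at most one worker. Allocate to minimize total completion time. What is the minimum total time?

Min total: 170 min

Treat this as an assignment problem: match each worker to one task.
Optimal: Rivera→Task T6 (26 min), Eriksen→Task T1 (27 min), Okafor→Task T2 (18 min), Novak→Task T5 (19 min), Jensen→Task T4 (46 min), Varga→Task T3 (34 min) — total 26+27+18+19+46+34 = 170 min.
Row-greedy (each worker in turn takes its cheapest remaining task) gives 223 min, worse by 53.
Next-best assignment: Rivera→Task T6, Eriksen→Task T1, Okafor→Task T2, Novak→Task T5, Jensen→Task T3, Varga→Task T4 = 179 min.
Every other assignment is strictly worse.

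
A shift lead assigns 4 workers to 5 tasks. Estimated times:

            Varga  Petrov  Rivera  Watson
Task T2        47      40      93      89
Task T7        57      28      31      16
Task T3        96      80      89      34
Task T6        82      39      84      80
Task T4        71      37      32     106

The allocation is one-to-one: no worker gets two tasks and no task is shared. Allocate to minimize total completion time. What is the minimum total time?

Min total: 134 min

This is the linear assignment problem.
Optimal: Varga→Task T2 (47 min), Petrov→Task T6 (39 min), Rivera→Task T4 (32 min), Watson→Task T7 (16 min) — total 47+39+32+16 = 134 min.
Row-greedy (each worker in turn takes its cheapest remaining task) gives 141 min, worse by 7.
Next-best assignment: Varga→Task T2, Petrov→Task T7, Rivera→Task T4, Watson→Task T3 = 141 min.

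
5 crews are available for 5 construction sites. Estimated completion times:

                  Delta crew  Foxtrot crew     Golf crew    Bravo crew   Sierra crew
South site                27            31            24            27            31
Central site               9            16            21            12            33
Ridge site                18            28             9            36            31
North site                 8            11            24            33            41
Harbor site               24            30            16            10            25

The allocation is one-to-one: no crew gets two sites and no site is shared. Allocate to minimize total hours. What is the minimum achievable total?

Min total: 70 hours

This is a one-to-one assignment (minimum-cost bipartite matching).
Optimal: Delta crew→Central site (9 hours), Foxtrot crew→North site (11 hours), Golf crew→Ridge site (9 hours), Bravo crew→Harbor site (10 hours), Sierra crew→South site (31 hours) — total 9+11+9+10+31 = 70 hours.
Column-greedy (each site in turn goes to its cheapest remaining crew) gives 119 hours, worse by 49.
Next-best assignment: Delta crew→North site, Foxtrot crew→Central site, Golf crew→Ridge site, Bravo crew→Harbor site, Sierra crew→South site = 74 hours.
Swapping Bravo crew↔Foxtrot crew (Bravo crew→North site 33 hours, Foxtrot crew→Harbor site 30 hours) adds 42.
Checked against all permutations: 70 hours is optimal.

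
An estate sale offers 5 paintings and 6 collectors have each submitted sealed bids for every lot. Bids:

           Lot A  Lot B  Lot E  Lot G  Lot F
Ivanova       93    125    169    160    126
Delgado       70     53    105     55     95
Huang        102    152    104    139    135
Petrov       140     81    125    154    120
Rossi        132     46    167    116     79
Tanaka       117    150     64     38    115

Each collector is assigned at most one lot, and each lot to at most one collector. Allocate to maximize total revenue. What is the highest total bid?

Optimal: Petrov→Lot A ($140), Tanaka→Lot B ($150), Rossi→Lot E ($167), Ivanova→Lot G ($160), Huang→Lot F ($135) — total 140+150+167+160+135 = $752.
Column-greedy (each lot in turn goes to its best remaining collector) gives $692, worse by 60.

Max total: $752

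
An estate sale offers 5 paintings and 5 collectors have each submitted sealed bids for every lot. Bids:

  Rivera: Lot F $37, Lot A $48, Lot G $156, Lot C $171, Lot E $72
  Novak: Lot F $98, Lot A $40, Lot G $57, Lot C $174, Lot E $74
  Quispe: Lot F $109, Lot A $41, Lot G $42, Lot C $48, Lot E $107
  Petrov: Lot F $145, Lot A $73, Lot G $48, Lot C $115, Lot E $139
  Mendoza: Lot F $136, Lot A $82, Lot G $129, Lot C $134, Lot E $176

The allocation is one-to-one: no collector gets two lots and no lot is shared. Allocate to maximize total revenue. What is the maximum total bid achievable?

Optimal: Rivera→Lot G ($156), Novak→Lot C ($174), Quispe→Lot A ($41), Petrov→Lot F ($145), Mendoza→Lot E ($176) — total 156+174+41+145+176 = $692.
Row-greedy (each collector in turn takes its best remaining lot) gives $578, worse by 114.
Swapping Rivera↔Quispe (Rivera→Lot A $48, Quispe→Lot G $42) loses 107.

Maximum total: $692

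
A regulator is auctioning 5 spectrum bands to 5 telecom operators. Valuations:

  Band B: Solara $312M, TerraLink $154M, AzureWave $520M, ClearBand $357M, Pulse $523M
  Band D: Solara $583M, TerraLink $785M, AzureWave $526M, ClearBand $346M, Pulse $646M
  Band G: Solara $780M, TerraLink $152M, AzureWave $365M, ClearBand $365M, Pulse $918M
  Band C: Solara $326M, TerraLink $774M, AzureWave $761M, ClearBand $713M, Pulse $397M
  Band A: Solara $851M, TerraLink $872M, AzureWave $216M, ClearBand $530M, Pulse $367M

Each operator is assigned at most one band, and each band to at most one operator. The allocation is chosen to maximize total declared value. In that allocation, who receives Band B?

This is the linear assignment problem.
Optimal: Solara→Band A ($851M), TerraLink→Band D ($785M), AzureWave→Band B ($520M), ClearBand→Band C ($713M), Pulse→Band G ($918M) — total 851+785+520+713+918 = $3787M.
Max-entry greedy (repeatedly take the single best remaining cell) gives $3491M, worse by 296.
Next-best assignment: Solara→Band A, TerraLink→Band D, AzureWave→Band C, ClearBand→Band B, Pulse→Band G = $3672M.
AzureWave's own top band is Band C ($761M), but forcing AzureWave→Band C and reassigning the rest optimally gives only $3672M — worse by 115.

AzureWave receives Band B.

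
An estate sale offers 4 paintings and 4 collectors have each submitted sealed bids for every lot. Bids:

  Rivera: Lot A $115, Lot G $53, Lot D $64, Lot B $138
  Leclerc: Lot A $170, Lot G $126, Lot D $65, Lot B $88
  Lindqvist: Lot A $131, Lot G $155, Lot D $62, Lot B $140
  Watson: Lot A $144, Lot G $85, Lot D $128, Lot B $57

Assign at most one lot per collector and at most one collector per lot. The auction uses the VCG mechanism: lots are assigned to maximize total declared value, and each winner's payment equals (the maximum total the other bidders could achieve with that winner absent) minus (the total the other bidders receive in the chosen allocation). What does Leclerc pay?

Efficient allocation: Rivera→Lot B ($138), Leclerc→Lot A ($170), Lindqvist→Lot G ($155), Watson→Lot D ($128); total welfare W = $591.
Leclerc receives Lot A at value $170, so the others get W − 170 = $421.
Without Leclerc: best allocation of the remaining 3 bidders over all 4 lots is Rivera→Lot B ($138), Lindqvist→Lot G ($155), Watson→Lot A ($144), total $437.
VCG payment = (others' best without Leclerc) − (others' welfare with Leclerc) = 437 − 421 = $16.

Leclerc pays $16.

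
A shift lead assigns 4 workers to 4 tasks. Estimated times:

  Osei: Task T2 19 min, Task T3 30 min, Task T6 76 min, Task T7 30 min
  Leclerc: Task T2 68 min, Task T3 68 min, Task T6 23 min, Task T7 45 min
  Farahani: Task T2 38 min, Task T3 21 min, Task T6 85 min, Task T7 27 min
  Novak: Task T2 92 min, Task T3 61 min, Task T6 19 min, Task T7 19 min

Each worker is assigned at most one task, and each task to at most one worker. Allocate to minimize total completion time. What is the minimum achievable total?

Optimal: Osei→Task T2 (19 min), Leclerc→Task T6 (23 min), Farahani→Task T3 (21 min), Novak→Task T7 (19 min) — total 19+23+21+19 = 82 min.
Column-greedy (each task in turn goes to its cheapest remaining worker) gives 104 min, worse by 22.
Next-best assignment: Osei→Task T2, Leclerc→Task T7, Farahani→Task T3, Novak→Task T6 = 104 min.
Every other assignment is strictly worse.

Minimum total: 82 min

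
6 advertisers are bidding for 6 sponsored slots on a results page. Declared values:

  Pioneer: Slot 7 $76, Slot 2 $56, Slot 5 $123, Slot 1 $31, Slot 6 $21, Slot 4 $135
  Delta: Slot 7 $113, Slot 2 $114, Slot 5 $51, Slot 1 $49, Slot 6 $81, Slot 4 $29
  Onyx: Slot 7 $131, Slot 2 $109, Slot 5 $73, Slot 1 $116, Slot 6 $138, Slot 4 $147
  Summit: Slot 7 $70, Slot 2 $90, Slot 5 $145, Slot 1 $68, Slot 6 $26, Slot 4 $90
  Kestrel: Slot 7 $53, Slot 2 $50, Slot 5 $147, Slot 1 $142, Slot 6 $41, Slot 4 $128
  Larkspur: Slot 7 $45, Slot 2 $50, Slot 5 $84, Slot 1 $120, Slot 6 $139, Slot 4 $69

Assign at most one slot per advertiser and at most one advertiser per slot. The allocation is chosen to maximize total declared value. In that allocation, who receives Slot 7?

Onyx receives Slot 7.

This is a one-to-one assignment (maximum-weight bipartite matching).
Optimal: Pioneer→Slot 4 ($135), Delta→Slot 2 ($114), Onyx→Slot 7 ($131), Summit→Slot 5 ($145), Kestrel→Slot 1 ($142), Larkspur→Slot 6 ($139) — total 135+114+131+145+142+139 = $806.
Row-greedy (each advertiser in turn takes its best remaining slot) gives $719, worse by 87.
Next-best assignment: Pioneer→Slot 4, Delta→Slot 7, Onyx→Slot 2, Summit→Slot 5, Kestrel→Slot 1, Larkspur→Slot 6 = $783.
Checked against all permutations: $806 is optimal.
Onyx's own top slot is Slot 4 ($147), but forcing Onyx→Slot 4 and reassigning the rest optimally gives only $763 — worse by 43.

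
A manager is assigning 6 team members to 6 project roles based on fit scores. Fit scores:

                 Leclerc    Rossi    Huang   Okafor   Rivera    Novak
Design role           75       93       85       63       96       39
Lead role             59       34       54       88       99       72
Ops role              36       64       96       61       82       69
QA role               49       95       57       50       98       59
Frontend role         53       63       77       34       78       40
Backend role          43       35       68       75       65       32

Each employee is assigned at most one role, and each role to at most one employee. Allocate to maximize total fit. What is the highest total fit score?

Max total: 491 pts

This is a one-to-one assignment (maximum-weight bipartite matching).
Optimal: Leclerc→Design role (75 pts), Rossi→QA role (95 pts), Huang→Ops role (96 pts), Okafor→Backend role (75 pts), Rivera→Frontend role (78 pts), Novak→Lead role (72 pts) — total 75+95+96+75+78+72 = 491 pts.
Next-best assignment: Leclerc→Design role, Rossi→QA role, Huang→Frontend role, Okafor→Backend role, Rivera→Lead role, Novak→Ops role = 490 pts.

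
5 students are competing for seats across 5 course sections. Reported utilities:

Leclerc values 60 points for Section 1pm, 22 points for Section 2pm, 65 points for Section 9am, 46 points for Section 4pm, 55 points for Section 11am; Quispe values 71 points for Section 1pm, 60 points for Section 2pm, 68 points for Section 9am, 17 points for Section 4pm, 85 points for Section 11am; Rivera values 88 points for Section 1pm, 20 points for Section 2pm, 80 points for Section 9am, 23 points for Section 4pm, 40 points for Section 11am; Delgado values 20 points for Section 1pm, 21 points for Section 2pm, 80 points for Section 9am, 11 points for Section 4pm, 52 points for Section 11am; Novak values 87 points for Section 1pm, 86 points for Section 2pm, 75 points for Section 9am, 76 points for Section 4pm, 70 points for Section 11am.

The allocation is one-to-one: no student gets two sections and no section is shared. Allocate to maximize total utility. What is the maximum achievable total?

Max total: 385 points

Optimal: Leclerc→Section 4pm (46 points), Quispe→Section 11am (85 points), Rivera→Section 1pm (88 points), Delgado→Section 9am (80 points), Novak→Section 2pm (86 points) — total 46+85+88+80+86 = 385 points.
Row-greedy (each student in turn takes its best remaining section) gives 335 points, worse by 50.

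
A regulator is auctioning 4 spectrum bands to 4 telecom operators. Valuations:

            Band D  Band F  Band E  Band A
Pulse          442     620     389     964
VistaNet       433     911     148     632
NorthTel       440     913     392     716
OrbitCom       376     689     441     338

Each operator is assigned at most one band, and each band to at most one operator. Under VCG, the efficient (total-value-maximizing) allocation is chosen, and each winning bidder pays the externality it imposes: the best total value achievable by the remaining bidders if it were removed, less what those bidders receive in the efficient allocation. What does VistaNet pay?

VistaNet pays $473M.

Efficient allocation: Pulse→Band A ($964M), VistaNet→Band F ($911M), NorthTel→Band D ($440M), OrbitCom→Band E ($441M); total welfare W = $2756M.
VistaNet receives Band F at value $911M, so the others get W − 911 = $1845M.
Without VistaNet: best allocation of the remaining 3 bidders over all 4 bands is Pulse→Band A ($964M), NorthTel→Band F ($913M), OrbitCom→Band E ($441M), total $2318M.
VCG payment = (others' best without VistaNet) − (others' welfare with VistaNet) = 2318 − 1845 = $473M.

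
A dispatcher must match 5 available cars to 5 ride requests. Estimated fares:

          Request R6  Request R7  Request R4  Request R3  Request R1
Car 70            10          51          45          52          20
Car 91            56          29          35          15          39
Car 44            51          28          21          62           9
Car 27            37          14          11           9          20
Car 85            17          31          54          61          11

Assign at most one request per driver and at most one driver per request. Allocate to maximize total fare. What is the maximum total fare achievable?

Max total: $243

Optimal: Car 70→Request R7 ($51), Car 91→Request R6 ($56), Car 44→Request R3 ($62), Car 27→Request R1 ($20), Car 85→Request R4 ($54) — total 51+56+62+20+54 = $243.
No other one-to-one assignment exceeds $243.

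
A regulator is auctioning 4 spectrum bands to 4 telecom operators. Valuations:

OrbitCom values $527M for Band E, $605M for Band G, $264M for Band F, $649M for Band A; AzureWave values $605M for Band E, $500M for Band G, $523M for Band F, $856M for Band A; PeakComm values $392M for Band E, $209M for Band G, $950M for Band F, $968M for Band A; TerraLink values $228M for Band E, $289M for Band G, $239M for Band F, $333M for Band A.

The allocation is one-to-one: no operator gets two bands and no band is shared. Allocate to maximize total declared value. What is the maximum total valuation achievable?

Maximum total: $2639M

Optimal: OrbitCom→Band G ($605M), AzureWave→Band A ($856M), PeakComm→Band F ($950M), TerraLink→Band E ($228M) — total 605+856+950+228 = $2639M.
Column-greedy (each band in turn goes to its best remaining operator) gives $2493M, worse by 146.
Next-best assignment: OrbitCom→Band E, AzureWave→Band A, PeakComm→Band F, TerraLink→Band G = $2622M.
Checked against all permutations: $2639M is optimal.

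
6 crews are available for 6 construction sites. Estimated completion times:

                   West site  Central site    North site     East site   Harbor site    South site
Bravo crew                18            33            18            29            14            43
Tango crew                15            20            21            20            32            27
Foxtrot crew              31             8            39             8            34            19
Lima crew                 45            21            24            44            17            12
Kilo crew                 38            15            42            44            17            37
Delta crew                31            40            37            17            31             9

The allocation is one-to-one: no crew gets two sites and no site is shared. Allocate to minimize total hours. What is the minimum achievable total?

Optimal: Bravo crew→North site (18 hours), Tango crew→West site (15 hours), Foxtrot crew→East site (8 hours), Lima crew→Harbor site (17 hours), Kilo crew→Central site (15 hours), Delta crew→South site (9 hours) — total 18+15+8+17+15+9 = 82 hours.
Min-entry greedy (repeatedly take the single cheapest remaining cell) gives 114 hours, worse by 32.
Swapping Bravo crew↔Lima crew (Bravo crew→Harbor site 14 hours, Lima crew→North site 24 hours) adds 3.
No other one-to-one assignment undercuts 82 hours.

Minimum total: 82 hours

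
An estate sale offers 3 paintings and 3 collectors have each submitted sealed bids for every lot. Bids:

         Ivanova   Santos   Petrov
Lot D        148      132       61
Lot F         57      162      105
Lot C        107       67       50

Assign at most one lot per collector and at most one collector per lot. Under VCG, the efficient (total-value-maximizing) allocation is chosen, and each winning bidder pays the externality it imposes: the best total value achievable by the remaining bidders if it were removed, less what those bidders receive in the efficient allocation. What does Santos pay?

Santos pays $55.

Efficient allocation: Ivanova→Lot D ($148), Santos→Lot F ($162), Petrov→Lot C ($50); total welfare W = $360.
Santos receives Lot F at value $162, so the others get W − 162 = $198.
Without Santos: best allocation of the remaining 2 bidders over all 3 lots is Ivanova→Lot D ($148), Petrov→Lot F ($105), total $253.
VCG payment = (others' best without Santos) − (others' welfare with Santos) = 253 − 198 = $55.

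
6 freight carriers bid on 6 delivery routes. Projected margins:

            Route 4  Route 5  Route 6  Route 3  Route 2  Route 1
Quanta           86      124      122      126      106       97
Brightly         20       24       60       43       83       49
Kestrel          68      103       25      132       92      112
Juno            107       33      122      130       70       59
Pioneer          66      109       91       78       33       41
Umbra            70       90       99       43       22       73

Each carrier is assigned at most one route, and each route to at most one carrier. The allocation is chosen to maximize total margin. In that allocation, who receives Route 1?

Optimal: Quanta→Route 3 ($126k), Brightly→Route 2 ($83k), Kestrel→Route 1 ($112k), Juno→Route 4 ($107k), Pioneer→Route 5 ($109k), Umbra→Route 6 ($99k) — total 126+83+112+107+109+99 = $636k.
Row-greedy (each carrier in turn takes its best remaining route) gives $622k, worse by 14.
Next-best assignment: Quanta→Route 1, Brightly→Route 2, Kestrel→Route 3, Juno→Route 4, Pioneer→Route 5, Umbra→Route 6 = $627k.
Swapping Umbra↔Quanta (Umbra→Route 3 $43k, Quanta→Route 6 $122k) loses 60.
Checked against all permutations: $636k is optimal.
Kestrel's own top route is Route 3 ($132k), but forcing Kestrel→Route 3 and reassigning the rest optimally gives only $627k — worse by 9.

Kestrel receives Route 1.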